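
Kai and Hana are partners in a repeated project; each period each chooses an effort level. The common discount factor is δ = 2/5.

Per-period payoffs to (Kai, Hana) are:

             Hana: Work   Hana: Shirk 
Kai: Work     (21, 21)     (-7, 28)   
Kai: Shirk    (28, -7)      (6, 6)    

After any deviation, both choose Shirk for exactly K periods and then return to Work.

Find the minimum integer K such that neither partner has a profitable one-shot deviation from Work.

No profitable deviation requires (21−6)(δ+…+δ^K) ≥ 28−21, i.e. δ+…+δ^K ≥ 7/15 ≈ 0.4667.
With δ = 2/5, the partial sums are K=1: 0.4000, K=2: 0.5600.
K = 2 is the first length at which the sum reaches 0.4667.

2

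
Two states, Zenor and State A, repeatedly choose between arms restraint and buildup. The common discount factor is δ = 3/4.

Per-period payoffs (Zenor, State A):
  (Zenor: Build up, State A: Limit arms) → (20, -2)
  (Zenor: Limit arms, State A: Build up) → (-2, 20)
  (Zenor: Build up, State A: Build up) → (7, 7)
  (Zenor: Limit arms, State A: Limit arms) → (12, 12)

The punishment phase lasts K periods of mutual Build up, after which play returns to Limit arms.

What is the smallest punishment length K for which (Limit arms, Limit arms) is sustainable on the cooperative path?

3

Need Σ_{k=1}^{K} δ^k ≥ (20−12)/(12−7) = 1.6000 at δ = 3/4.
At K = 2 the sum is 1.3125 < 1.6000; at K = 3 it is 1.7344 ≥ 1.6000.
So the minimum punishment length is K = 3.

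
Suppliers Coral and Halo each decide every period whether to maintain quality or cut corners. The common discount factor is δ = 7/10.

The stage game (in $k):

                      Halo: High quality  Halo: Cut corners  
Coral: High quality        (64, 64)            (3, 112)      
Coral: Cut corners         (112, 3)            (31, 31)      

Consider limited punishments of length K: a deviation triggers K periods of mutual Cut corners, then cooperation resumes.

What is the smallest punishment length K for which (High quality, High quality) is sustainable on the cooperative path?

IC: δ(1−δ^K)/(1−δ) ≥ (112−64)/(64−31) = 16/11.
With δ = 7/10: need 1 − δ^K ≥ 16/11·(1−7/10)/(7/10), i.e. δ^K ≤ 0.3766.
Since (7/10)^2 = 0.4900 and (7/10)^3 = 0.3430, the smallest such K is 3.

3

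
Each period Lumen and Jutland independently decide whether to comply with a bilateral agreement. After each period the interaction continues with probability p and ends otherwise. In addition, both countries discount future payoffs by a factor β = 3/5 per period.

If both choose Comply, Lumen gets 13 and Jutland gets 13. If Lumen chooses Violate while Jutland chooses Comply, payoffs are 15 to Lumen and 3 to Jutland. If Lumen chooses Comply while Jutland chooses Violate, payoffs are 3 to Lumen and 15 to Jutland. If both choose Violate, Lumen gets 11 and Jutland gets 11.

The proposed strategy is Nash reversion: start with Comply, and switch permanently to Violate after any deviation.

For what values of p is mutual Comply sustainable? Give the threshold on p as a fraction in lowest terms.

5/6

Expected continuation weight on next period's payoff is β·p = 3/5·p, which plays the role of the discount factor.
Cooperation requires 3/5·p ≥ (15−13)/(15−11) = 1/2, hence p ≥ 5/6.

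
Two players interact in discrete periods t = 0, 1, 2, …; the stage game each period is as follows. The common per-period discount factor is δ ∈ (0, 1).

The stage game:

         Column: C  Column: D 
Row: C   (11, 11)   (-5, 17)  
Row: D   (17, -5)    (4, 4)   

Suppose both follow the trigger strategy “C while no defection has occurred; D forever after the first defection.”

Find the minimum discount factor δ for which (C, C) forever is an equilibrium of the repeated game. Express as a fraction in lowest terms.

One-period gain from deviating is 17 − 11 = 6. The loss is 11 − 4 = 7 in every subsequent period, with present value 7·δ/(1−δ).
Deviation is unprofitable when 7·δ/(1−δ) ≥ 6, i.e. δ/(1−δ) ≥ 6/7.
Equivalently δ ≥ 6/(6+7) = 6/13.

6/13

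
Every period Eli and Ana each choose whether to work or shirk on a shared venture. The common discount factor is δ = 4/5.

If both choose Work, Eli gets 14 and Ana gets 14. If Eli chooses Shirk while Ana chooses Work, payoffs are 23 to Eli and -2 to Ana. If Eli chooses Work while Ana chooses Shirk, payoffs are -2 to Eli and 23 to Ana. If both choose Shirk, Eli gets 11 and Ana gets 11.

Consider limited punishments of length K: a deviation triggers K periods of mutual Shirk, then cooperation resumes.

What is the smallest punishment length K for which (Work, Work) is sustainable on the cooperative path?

7

Need Σ_{k=1}^{K} δ^k ≥ (23−14)/(14−11) = 3.0000 at δ = 4/5.
At K = 6 the sum is 2.9514 < 3.0000; at K = 7 it is 3.1611 ≥ 3.0000.
So the minimum punishment length is K = 7.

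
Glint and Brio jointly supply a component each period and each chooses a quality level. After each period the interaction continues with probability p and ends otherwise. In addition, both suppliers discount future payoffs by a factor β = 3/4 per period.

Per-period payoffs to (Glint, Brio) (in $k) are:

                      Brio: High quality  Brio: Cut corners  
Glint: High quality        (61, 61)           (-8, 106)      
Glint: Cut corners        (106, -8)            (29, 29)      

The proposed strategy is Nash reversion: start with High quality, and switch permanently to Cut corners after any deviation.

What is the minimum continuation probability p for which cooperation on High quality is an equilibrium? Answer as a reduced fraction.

Expected continuation weight on next period's payoff is β·p = 3/4·p, which plays the role of the discount factor.
Cooperation requires 3/4·p ≥ (106−61)/(106−29) = 45/77, hence p ≥ 60/77.

60/77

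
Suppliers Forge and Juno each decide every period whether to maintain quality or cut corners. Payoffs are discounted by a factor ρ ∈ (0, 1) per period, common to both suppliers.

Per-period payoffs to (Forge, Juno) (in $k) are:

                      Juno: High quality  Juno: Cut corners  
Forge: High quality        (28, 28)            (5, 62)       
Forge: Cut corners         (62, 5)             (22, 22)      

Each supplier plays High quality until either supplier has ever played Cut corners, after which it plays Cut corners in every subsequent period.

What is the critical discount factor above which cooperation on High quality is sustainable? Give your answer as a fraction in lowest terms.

Cooperation forever yields 28 each period: 28/(1−ρ).
Deviating yields 62 once, then 22 forever: 62 + 22ρ/(1−ρ).
No profitable deviation requires 28/(1−ρ) ≥ 62 + 22ρ/(1−ρ).
Multiplying by (1−ρ): 28 ≥ 62(1−ρ) + 22ρ = 62 − 40ρ.
So 40ρ ≥ 34, i.e. ρ ≥ 34/40 = 17/20.

17/20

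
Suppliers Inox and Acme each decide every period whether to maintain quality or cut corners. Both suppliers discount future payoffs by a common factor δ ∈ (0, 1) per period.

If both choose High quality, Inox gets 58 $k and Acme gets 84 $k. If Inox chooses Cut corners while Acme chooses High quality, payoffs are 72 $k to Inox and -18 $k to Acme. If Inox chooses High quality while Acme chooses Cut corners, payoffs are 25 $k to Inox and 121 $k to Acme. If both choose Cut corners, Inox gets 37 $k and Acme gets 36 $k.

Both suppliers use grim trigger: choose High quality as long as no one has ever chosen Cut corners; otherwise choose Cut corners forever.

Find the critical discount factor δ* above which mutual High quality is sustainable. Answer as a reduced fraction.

37/85

Inox's threshold: (72−58)/(72−37) = 2/5.
Acme's threshold: (121−84)/(121−36) = 37/85.
2/5 < 37/85, so Acme binds and δ* = 37/85.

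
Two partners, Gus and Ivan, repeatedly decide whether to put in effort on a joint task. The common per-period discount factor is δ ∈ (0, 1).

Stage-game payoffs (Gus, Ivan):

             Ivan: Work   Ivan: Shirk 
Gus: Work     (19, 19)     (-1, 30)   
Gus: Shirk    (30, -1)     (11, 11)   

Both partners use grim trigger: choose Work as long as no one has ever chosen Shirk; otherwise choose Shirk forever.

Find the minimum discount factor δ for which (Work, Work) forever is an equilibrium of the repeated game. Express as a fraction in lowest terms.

One-period gain from deviating is 30 − 19 = 11. The loss is 19 − 11 = 8 in every subsequent period, with present value 8·δ/(1−δ).
Deviation is unprofitable when 8·δ/(1−δ) ≥ 11, i.e. δ/(1−δ) ≥ 11/8.
Equivalently δ ≥ 11/(11+8) = 11/19.

11/19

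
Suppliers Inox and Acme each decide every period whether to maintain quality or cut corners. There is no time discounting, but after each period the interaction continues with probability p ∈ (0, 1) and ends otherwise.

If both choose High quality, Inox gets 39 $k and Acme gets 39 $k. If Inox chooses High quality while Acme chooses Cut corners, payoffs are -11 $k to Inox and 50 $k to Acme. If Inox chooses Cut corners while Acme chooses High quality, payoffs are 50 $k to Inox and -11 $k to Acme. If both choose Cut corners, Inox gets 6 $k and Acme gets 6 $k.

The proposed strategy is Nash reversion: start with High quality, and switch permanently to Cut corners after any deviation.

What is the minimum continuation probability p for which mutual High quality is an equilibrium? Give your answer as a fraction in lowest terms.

Expected cooperation value is 39 + p·39 + p²·39 + … = 39/(1−p); deviation gives 50 + p·6/(1−p).
39 ≥ 50(1−p) + 6p ⇒ 44p ≥ 11 ⇒ p ≥ 11/44 = 1/4.

1/4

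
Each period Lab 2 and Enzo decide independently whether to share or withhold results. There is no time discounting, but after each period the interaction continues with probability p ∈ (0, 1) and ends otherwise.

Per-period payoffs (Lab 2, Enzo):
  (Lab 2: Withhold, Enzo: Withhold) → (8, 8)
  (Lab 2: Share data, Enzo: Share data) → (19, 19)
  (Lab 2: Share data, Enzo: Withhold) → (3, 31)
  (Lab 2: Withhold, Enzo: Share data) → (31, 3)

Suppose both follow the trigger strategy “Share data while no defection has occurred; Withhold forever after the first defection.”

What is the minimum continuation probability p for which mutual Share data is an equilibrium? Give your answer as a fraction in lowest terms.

12/23

With no time discounting, the continuation probability p plays the role of the discount factor.
Grim-trigger IC: 19/(1−p) ≥ 31 + 8p/(1−p) ⇒ p ≥ (31−19)/(31−8) = 12/23.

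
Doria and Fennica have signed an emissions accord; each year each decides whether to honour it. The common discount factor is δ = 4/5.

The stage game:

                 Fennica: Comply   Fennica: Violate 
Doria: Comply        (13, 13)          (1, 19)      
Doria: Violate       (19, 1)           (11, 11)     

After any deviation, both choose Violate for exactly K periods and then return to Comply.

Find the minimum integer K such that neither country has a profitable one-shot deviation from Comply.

No profitable deviation requires (13−11)(δ+…+δ^K) ≥ 19−13, i.e. δ+…+δ^K ≥ 3 ≈ 3.0000.
With δ = 4/5, the partial sums are K=1: 0.8000, K=2: 1.4400, …, K=5: 2.6893, K=6: 2.9514, K=7: 3.1611.
K = 7 is the first length at which the sum reaches 3.0000.

7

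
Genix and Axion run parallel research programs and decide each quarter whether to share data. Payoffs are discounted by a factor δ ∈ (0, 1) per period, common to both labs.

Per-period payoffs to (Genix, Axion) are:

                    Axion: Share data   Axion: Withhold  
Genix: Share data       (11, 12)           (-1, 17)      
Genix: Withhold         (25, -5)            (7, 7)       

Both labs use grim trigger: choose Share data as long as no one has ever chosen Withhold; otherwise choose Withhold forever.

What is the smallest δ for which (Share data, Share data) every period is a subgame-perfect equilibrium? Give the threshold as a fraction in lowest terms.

Genix's threshold: (25−11)/(25−7) = 7/9.
Axion's threshold: (17−12)/(17−7) = 1/2.
7/9 > 1/2, so Genix binds and δ* = 7/9.

7/9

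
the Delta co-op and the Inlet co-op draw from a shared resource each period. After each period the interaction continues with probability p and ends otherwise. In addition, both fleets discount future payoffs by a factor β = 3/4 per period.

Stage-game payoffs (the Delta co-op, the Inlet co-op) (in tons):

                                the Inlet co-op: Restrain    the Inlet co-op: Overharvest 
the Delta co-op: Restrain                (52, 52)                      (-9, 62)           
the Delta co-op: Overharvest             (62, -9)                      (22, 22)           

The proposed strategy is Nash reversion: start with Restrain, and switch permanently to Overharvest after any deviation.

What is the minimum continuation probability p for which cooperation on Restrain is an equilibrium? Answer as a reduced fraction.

1/3

Expected continuation weight on next period's payoff is β·p = 3/4·p, which plays the role of the discount factor.
Cooperation requires 3/4·p ≥ (62−52)/(62−22) = 1/4, hence p ≥ 1/3.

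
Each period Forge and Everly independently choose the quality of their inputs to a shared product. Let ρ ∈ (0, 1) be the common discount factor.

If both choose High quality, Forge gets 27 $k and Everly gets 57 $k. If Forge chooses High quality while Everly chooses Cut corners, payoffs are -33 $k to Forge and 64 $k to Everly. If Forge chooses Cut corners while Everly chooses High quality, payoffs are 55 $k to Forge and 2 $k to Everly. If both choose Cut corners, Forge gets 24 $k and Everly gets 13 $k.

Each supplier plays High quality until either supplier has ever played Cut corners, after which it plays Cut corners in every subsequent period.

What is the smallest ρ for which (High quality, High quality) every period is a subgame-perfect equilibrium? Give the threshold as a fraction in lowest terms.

28/31

Forge: cooperation gives 27 each period; deviation gives 55 once then 24 forever.
  27/(1−ρ) ≥ 55 + 24ρ/(1−ρ) ⇒ ρ ≥ 28/31.
Everly: cooperation gives 57 each period; deviation gives 64 once then 13 forever.
  ρ ≥ 7/51.
Both must hold, so the binding constraint is Forge's: ρ ≥ 28/31.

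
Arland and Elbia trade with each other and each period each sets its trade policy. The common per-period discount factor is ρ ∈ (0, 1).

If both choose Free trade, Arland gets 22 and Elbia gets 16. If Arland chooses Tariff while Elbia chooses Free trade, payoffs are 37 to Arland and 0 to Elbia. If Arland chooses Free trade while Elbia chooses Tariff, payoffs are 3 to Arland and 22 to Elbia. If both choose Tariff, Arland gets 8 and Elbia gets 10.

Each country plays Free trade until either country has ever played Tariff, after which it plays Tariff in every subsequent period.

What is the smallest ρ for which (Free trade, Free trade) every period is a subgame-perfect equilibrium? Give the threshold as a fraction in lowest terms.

15/29

Arland's threshold: (37−22)/(37−8) = 15/29.
Elbia's threshold: (22−16)/(22−10) = 1/2.
15/29 > 1/2, so Arland binds and ρ* = 15/29.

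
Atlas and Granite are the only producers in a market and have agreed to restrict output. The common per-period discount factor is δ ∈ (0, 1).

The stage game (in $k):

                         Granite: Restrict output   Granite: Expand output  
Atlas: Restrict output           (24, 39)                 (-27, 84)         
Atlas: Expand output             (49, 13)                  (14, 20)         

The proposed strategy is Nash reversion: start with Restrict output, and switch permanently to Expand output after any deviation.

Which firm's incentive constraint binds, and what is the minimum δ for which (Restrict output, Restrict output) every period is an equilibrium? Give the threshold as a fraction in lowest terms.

Atlas; δ ≥ 5/7

Atlas's threshold: (49−24)/(49−14) = 5/7.
Granite's threshold: (84−39)/(84−20) = 45/64.
5/7 > 45/64, so Atlas binds and δ* = 5/7.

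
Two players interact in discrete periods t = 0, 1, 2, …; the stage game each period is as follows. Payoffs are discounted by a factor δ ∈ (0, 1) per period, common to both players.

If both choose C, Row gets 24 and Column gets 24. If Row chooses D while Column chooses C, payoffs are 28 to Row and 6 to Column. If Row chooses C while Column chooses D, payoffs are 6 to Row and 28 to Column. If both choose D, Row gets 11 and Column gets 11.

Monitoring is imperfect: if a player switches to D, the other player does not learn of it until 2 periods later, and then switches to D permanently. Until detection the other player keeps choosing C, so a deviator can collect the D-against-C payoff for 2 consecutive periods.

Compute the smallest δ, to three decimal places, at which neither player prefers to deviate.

Deviating for the 2 undetected periods gains 28−24 = 4 per period over cooperation, then loses 24−11 = 13 per period forever once punishment starts.
Gain: 4(1 + δ + … + δ^1); loss: 13·δ^2/(1−δ).
No profitable deviation ⇔ 4(1−δ^2) ≤ 13·δ^2, i.e. δ^2 ≥ 4/(4+13) = 4/17.
Hence δ ≥ (4/17)^(1/2) ≈ 0.485.

0.485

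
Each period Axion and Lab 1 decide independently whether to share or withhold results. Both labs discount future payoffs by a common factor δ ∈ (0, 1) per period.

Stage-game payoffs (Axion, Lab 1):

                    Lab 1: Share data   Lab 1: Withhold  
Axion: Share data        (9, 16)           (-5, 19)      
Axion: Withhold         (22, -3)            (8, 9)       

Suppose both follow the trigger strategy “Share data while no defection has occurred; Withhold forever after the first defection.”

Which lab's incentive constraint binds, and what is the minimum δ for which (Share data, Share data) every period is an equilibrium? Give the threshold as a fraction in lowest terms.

Axion; δ ≥ 13/14

Axion: cooperation gives 9 each period; deviation gives 22 once then 8 forever.
  9/(1−δ) ≥ 22 + 8δ/(1−δ) ⇒ δ ≥ 13/14.
Lab 1: cooperation gives 16 each period; deviation gives 19 once then 9 forever.
  δ ≥ 3/10.
Both must hold, so the binding constraint is Axion's: δ ≥ 13/14.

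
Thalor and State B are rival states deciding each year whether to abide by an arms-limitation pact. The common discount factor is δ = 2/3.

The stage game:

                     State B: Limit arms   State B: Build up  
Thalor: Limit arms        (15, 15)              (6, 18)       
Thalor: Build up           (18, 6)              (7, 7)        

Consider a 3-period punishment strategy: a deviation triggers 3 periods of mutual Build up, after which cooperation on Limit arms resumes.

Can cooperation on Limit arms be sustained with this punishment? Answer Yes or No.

Yes

IC: δ+…+δ^3 ≥ (18−15)/(15−7) = 3/8.
At δ = 2/3: partial sum = 1.4074 ≥ 0.3750. Cooperation sustainable.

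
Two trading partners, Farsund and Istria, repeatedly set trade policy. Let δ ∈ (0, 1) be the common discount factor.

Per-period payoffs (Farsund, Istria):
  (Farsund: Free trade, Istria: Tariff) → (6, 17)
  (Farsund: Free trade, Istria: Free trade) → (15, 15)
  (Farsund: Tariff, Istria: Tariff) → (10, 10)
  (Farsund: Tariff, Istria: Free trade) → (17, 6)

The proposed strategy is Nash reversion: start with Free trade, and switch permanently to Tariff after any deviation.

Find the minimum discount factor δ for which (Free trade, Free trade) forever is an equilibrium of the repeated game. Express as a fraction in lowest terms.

15/(1−δ) ≥ 17 + 10δ/(1−δ)
15 ≥ 17 − 7δ
δ ≥ 2/7.

2/7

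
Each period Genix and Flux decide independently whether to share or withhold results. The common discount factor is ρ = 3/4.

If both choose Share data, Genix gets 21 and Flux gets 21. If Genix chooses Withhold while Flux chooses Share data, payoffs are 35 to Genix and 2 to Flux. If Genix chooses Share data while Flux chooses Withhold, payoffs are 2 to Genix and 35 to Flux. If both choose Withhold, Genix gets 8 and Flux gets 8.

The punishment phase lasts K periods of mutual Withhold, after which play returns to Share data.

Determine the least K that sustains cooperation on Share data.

No profitable deviation requires (21−8)(ρ+…+ρ^K) ≥ 35−21, i.e. ρ+…+ρ^K ≥ 14/13 ≈ 1.0769.
With ρ = 3/4, the partial sums are K=1: 0.7500, K=2: 1.3125.
K = 2 is the first length at which the sum reaches 1.0769.

2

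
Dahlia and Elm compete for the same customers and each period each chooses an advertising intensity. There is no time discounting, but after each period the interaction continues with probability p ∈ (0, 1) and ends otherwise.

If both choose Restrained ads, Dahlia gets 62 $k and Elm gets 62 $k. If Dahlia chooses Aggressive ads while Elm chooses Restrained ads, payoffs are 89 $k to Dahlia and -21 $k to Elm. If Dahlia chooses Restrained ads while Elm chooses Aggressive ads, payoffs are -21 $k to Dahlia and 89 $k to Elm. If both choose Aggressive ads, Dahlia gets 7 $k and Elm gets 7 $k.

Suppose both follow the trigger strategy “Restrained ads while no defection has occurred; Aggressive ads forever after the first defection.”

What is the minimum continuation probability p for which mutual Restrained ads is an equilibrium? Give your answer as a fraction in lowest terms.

Expected cooperation value is 62 + p·62 + p²·62 + … = 62/(1−p); deviation gives 89 + p·7/(1−p).
62 ≥ 89(1−p) + 7p ⇒ 82p ≥ 27 ⇒ p ≥ 27/82.

27/82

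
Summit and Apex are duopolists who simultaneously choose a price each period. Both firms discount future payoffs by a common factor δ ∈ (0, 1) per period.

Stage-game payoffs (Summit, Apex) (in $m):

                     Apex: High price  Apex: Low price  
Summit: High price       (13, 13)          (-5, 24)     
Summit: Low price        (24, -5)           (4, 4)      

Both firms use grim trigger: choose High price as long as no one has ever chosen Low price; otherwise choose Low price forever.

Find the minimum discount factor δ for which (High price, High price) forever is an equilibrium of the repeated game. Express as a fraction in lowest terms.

11/20

13/(1−δ) ≥ 24 + 4δ/(1−δ)
13 ≥ 24 − 20δ
δ ≥ 11/20.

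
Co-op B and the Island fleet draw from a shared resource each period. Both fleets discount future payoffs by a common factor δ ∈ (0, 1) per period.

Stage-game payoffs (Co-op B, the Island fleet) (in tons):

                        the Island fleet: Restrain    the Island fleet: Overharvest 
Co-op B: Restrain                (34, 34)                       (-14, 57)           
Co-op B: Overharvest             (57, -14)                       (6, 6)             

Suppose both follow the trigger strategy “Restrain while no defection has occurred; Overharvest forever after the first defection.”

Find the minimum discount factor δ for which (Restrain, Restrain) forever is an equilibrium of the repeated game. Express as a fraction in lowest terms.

Under grim trigger the critical discount factor is (T−C)/(T−P) with T = 57, C = 34, P = 6.
δ* = (57−34)/(57−6) = 23/51.

23/51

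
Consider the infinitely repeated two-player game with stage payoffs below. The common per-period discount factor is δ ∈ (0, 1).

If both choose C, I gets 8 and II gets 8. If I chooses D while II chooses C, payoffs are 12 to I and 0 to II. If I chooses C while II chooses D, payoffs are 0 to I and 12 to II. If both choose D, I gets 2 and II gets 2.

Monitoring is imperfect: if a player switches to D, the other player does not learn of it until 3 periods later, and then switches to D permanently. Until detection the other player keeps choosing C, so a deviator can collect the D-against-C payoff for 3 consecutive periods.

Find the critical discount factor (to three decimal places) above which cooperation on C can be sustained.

Deviating for the 3 undetected periods gains 12−8 = 4 per period over cooperation, then loses 8−2 = 6 per period forever once punishment starts.
Gain: 4(1 + δ + … + δ^2); loss: 6·δ^3/(1−δ).
No profitable deviation ⇔ 4(1−δ^3) ≤ 6·δ^3, i.e. δ^3 ≥ 4/(4+6) = 2/5.
Hence δ ≥ (2/5)^(1/3) ≈ 0.737.

0.737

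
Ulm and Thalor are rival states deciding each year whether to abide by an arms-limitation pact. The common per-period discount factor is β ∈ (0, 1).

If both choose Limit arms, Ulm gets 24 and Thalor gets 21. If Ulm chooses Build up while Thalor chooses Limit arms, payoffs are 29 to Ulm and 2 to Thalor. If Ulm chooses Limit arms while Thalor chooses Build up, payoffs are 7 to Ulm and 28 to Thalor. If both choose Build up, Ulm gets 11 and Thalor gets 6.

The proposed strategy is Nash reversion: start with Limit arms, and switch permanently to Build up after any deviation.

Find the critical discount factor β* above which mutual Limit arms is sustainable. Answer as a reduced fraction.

7/22

Ulm: cooperation gives 24 each period; deviation gives 29 once then 11 forever.
  24/(1−β) ≥ 29 + 11β/(1−β) ⇒ β ≥ 5/18.
Thalor: cooperation gives 21 each period; deviation gives 28 once then 6 forever.
  β ≥ 7/22.
Both must hold, so the binding constraint is Thalor's: β ≥ 7/22.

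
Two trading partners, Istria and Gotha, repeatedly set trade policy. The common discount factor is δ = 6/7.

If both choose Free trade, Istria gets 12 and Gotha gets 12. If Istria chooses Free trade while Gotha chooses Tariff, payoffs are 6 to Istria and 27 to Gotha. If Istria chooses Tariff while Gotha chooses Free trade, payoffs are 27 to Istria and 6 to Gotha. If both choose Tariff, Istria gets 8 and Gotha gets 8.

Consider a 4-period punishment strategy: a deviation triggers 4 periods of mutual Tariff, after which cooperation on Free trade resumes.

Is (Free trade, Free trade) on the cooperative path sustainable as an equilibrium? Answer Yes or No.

A one-shot deviation gives 27 now, then 8 for 4 periods, then back to 12.
Gain from deviating: (27−12) today; loss: (12−8) in each of the next 4 periods.
No-deviation condition: (12−8)(δ+…+δ^4) ≥ 27−12, i.e. δ+…+δ^4 ≥ 15/4.
At δ = 6/7: δ+…+δ^4 = 2.7613 < 3.7500.
So cooperation is not sustainable.

No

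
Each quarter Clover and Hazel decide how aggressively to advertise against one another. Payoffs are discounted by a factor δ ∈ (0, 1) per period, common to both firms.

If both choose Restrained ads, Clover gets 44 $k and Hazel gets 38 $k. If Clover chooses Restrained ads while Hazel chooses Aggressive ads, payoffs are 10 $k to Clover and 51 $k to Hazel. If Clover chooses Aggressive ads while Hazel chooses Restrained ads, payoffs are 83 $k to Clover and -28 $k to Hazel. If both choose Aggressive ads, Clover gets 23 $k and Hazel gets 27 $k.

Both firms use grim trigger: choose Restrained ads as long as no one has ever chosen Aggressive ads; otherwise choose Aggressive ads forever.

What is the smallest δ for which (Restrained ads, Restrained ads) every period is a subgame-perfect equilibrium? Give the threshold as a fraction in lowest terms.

13/20

For Clover: deviation gain 83−44 = 39, per-period punishment loss 44−23 = 21. IC gives δ ≥ 39/60 = 13/20.
For Hazel: gain 13, loss 11 per period, so δ ≥ 13/24.
The tighter constraint is Clover's, so cooperation needs δ ≥ 13/20.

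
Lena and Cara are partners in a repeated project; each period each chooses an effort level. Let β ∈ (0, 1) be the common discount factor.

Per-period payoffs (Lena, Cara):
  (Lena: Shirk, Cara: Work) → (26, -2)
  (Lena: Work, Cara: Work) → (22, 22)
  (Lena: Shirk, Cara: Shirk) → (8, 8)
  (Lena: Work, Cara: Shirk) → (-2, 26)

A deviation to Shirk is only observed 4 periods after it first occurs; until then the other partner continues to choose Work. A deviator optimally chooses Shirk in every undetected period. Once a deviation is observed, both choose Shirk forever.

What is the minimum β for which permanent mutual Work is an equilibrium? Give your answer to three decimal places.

Deviating for the 4 undetected periods gains 26−22 = 4 per period over cooperation, then loses 22−8 = 14 per period forever once punishment starts.
Gain: 4(1 + β + … + β^3); loss: 14·β^4/(1−β).
No profitable deviation ⇔ 4(1−β^4) ≤ 14·β^4, i.e. β^4 ≥ 4/(4+14) = 2/9.
Hence β ≥ (2/9)^(1/4) ≈ 0.687.

0.687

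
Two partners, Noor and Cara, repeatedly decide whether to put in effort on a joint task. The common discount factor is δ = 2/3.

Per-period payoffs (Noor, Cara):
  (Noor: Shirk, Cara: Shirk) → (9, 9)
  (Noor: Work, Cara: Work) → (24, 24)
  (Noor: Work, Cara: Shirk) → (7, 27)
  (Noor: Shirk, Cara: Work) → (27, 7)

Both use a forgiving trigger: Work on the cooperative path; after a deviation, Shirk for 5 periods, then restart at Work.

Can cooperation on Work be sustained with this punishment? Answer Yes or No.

A one-shot deviation gives 27 now, then 9 for 5 periods, then back to 24.
Gain from deviating: (27−24) today; loss: (24−9) in each of the next 5 periods.
No-deviation condition: (24−9)(δ+…+δ^5) ≥ 27−24, i.e. δ+…+δ^5 ≥ 1/5.
At δ = 2/3: δ+…+δ^5 = 1.7366 ≥ 0.2000.
So cooperation is sustainable.

Yes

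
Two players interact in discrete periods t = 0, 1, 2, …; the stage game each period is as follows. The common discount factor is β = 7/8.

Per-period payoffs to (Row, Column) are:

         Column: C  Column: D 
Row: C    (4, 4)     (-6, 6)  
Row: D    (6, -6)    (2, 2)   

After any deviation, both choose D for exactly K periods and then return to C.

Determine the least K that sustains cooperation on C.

IC: β(1−β^K)/(1−β) ≥ (6−4)/(4−2) = 1.
With β = 7/8: need 1 − β^K ≥ 1·(1−7/8)/(7/8), i.e. β^K ≤ 0.8571.
Since (7/8)^1 = 0.8750 and (7/8)^2 = 0.7656, the smallest such K is 2.

2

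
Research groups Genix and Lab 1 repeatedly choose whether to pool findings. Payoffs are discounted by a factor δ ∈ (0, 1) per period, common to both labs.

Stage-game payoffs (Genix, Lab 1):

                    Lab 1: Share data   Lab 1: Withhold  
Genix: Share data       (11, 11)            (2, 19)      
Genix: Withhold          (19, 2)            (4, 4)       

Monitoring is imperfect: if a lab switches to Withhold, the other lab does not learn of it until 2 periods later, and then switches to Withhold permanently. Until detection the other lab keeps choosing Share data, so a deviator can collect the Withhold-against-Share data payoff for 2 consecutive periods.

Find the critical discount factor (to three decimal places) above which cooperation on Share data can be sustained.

Deviating for the 2 undetected periods gains 19−11 = 8 per period over cooperation, then loses 11−4 = 7 per period forever once punishment starts.
Gain: 8(1 + δ + … + δ^1); loss: 7·δ^2/(1−δ).
No profitable deviation ⇔ 8(1−δ^2) ≤ 7·δ^2, i.e. δ^2 ≥ 8/(8+7) = 8/15.
Hence δ ≥ (8/15)^(1/2) ≈ 0.730.

0.730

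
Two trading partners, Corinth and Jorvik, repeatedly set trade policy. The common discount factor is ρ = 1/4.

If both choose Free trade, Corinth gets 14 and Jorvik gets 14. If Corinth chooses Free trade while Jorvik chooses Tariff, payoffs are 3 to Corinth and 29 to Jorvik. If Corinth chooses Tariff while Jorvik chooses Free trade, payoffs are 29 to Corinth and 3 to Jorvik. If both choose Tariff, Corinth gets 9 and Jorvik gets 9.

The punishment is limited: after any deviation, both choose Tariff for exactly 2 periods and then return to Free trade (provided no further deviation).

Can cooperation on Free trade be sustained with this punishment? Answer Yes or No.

IC: ρ+…+ρ^2 ≥ (29−14)/(14−9) = 3.
At ρ = 1/4: partial sum = 0.3125 < 3.0000. Cooperation not sustainable.

No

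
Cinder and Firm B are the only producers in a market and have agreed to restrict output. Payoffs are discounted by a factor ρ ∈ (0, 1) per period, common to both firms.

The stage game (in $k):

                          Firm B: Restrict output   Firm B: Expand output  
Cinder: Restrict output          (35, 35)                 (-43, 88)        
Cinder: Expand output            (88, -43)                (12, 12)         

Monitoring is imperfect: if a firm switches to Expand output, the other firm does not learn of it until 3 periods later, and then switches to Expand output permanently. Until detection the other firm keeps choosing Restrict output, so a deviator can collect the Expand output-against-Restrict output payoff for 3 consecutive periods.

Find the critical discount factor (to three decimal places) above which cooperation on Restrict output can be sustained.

The best deviation is to choose Expand output for all 3 undetected periods, earning 88 each, then 12 forever once detected.
Deviation value: 88(1−ρ^3)/(1−ρ) + 12ρ^3/(1−ρ); cooperation value: 35/(1−ρ).
IC: 35 ≥ 88(1−ρ^3) + 12ρ^3 = 88 − 76ρ^3.
So ρ^3 ≥ 53/76, giving ρ ≥ (53/76)^(1/3) ≈ 0.887.

0.887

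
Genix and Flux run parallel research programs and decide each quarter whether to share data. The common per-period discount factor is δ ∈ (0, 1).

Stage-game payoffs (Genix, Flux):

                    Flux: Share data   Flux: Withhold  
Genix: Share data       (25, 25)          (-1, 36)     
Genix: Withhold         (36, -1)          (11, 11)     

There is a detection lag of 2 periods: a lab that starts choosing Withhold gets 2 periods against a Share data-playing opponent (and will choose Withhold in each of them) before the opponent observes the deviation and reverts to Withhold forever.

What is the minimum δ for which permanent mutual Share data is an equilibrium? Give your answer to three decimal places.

A deviator earns 36 for 2 periods, then 11 forever; cooperating earns 25 forever. Multiplying the IC by (1−δ):
25 ≥ 36(1−δ^2) + 11δ^2, so 25·δ^2 ≥ 11 and δ^2 ≥ 11/25.
δ ≥ (11/25)^(1/2) ≈ 0.663.

0.663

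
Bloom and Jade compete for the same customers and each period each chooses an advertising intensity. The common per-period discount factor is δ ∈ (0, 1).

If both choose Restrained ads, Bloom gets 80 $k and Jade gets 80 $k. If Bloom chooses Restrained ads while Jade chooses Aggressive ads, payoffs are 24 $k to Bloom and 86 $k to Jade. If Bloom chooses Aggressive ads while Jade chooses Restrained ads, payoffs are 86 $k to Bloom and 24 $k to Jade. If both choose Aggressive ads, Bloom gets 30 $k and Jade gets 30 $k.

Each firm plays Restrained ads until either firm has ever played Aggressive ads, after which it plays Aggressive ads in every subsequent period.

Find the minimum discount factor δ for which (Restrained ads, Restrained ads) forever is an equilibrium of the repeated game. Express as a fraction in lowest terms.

3/28

Cooperation forever yields 80 each period: 80/(1−δ).
Deviating yields 86 once, then 30 forever: 86 + 30δ/(1−δ).
No profitable deviation requires 80/(1−δ) ≥ 86 + 30δ/(1−δ).
Multiplying by (1−δ): 80 ≥ 86(1−δ) + 30δ = 86 − 56δ.
So 56δ ≥ 6, i.e. δ ≥ 6/56 = 3/28.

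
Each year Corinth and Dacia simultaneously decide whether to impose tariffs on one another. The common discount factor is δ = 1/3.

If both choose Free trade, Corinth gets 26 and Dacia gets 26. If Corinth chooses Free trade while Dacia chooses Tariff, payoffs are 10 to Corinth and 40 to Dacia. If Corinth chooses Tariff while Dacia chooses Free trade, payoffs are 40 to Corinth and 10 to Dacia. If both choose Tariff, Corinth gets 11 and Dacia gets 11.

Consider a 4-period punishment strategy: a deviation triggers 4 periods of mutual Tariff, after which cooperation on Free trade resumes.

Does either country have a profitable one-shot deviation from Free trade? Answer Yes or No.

A one-shot deviation gives 40 now, then 11 for 4 periods, then back to 26.
Gain from deviating: (40−26) today; loss: (26−11) in each of the next 4 periods.
No-deviation condition: (26−11)(δ+…+δ^4) ≥ 40−26, i.e. δ+…+δ^4 ≥ 14/15.
At δ = 1/3: δ+…+δ^4 = 0.4938 < 0.9333.
So cooperation is not sustainable.

Yes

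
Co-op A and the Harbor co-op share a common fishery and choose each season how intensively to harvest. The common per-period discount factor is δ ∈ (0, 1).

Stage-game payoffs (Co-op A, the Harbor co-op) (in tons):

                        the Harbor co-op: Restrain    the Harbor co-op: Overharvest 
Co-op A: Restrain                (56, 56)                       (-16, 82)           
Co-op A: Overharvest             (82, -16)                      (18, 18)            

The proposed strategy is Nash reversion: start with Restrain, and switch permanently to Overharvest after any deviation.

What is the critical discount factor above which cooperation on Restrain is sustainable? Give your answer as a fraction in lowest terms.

56/(1−δ) ≥ 82 + 18δ/(1−δ)
56 ≥ 82 − 64δ
δ ≥ 26/64 = 13/32.

13/32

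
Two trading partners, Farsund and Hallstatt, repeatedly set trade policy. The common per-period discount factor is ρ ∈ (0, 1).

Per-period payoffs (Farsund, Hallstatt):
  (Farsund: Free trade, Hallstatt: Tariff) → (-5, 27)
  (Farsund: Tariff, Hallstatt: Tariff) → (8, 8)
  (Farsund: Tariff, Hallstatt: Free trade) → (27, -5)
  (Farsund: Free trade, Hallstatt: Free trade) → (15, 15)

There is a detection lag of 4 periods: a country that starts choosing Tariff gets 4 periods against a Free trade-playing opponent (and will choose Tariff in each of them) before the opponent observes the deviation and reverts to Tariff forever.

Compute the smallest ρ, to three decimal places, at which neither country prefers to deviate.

Deviating for the 4 undetected periods gains 27−15 = 12 per period over cooperation, then loses 15−8 = 7 per period forever once punishment starts.
Gain: 12(1 + ρ + … + ρ^3); loss: 7·ρ^4/(1−ρ).
No profitable deviation ⇔ 12(1−ρ^4) ≤ 7·ρ^4, i.e. ρ^4 ≥ 12/(12+7) = 12/19.
Hence ρ ≥ (12/19)^(1/4) ≈ 0.891.

0.891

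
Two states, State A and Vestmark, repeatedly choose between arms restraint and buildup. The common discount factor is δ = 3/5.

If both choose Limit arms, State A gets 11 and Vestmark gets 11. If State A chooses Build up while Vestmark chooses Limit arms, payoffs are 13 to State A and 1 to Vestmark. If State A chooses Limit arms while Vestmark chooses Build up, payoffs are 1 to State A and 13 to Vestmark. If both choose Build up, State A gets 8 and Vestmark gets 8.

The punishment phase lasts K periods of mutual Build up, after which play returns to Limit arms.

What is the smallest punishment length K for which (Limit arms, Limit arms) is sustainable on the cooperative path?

IC: δ(1−δ^K)/(1−δ) ≥ (13−11)/(11−8) = 2/3.
With δ = 3/5: need 1 − δ^K ≥ 2/3·(1−3/5)/(3/5), i.e. δ^K ≤ 0.5556.
Since (3/5)^1 = 0.6000 and (3/5)^2 = 0.3600, the smallest such K is 2.

2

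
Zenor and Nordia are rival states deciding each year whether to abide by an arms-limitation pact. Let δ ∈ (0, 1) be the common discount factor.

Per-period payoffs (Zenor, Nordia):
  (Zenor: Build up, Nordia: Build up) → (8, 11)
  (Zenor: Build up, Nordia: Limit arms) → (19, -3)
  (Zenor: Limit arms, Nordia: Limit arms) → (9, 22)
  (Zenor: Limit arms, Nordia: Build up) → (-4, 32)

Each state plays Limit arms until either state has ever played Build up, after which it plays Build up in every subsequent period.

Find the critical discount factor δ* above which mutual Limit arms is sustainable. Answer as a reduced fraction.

10/11

Zenor's threshold: (19−9)/(19−8) = 10/11.
Nordia's threshold: (32−22)/(32−11) = 10/21.
10/11 > 10/21, so Zenor binds and δ* = 10/11.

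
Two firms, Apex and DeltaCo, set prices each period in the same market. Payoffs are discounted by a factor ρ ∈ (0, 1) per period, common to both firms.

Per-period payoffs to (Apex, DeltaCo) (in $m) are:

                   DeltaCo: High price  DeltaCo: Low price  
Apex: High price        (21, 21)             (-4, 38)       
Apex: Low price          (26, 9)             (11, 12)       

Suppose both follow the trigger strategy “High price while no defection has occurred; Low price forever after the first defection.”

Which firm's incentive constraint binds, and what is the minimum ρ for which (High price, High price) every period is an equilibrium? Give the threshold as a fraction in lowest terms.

Apex: cooperation gives 21 each period; deviation gives 26 once then 11 forever.
  21/(1−ρ) ≥ 26 + 11ρ/(1−ρ) ⇒ ρ ≥ 5/15 = 1/3.
DeltaCo: cooperation gives 21 each period; deviation gives 38 once then 12 forever.
  ρ ≥ 17/26.
Both must hold, so the binding constraint is DeltaCo's: ρ ≥ 17/26.

DeltaCo; ρ ≥ 17/26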